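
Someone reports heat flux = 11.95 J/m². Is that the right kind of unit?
No

heat flux has SI base units: kg / s^3
J/m² does NOT reduce to kg / s^3; a valid unit for heat flux would be e.g. W/m².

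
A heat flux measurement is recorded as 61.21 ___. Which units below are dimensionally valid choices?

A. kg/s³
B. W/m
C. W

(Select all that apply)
A

heat flux has SI base units: kg / s^3

Checking each option against kg / s^3:
  A. kg/s³: ✓ matches
  B. W/m: ✗ does not match
  C. W: ✗ does not match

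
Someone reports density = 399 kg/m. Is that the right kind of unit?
No

density has SI base units: kg / m^3
kg/m does NOT reduce to kg / m^3; a valid unit for density would be e.g. kg/m³.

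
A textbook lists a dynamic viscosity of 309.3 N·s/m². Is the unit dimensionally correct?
Yes

dynamic viscosity has SI base units: kg / (m * s)
N·s/m² reduces to the same SI base units, so it is a valid unit for dynamic viscosity.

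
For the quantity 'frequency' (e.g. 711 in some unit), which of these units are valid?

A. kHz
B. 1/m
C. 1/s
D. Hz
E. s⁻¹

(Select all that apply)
A, C, D, E

frequency has SI base units: 1 / s

Checking each option against 1 / s:
  A. kHz: ✓ matches
  B. 1/m: ✗ does not match
  C. 1/s: ✓ matches
  D. Hz: ✓ matches
  E. s⁻¹: ✓ matches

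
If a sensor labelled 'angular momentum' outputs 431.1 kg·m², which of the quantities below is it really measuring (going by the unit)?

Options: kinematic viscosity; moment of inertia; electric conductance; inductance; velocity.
moment of inertia

angular momentum should have units dimensionally equivalent to kg * m^2 / s (e.g. kg·m²/s).
The given unit 'kg·m²' reduces to kg * m^2. Of the listed options, that is the dimensionality of moment of inertia.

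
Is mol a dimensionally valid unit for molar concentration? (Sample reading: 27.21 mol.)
No

molar concentration has SI base units: mol / m^3
mol does NOT reduce to mol / m^3; a valid unit for molar concentration would be e.g. mol/m³.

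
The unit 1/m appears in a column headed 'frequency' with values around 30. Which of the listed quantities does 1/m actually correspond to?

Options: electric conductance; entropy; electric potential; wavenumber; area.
wavenumber

frequency should have units dimensionally equivalent to 1 / s (e.g. Hz).
The given unit '1/m' reduces to 1 / m. Of the listed options, that is the dimensionality of wavenumber.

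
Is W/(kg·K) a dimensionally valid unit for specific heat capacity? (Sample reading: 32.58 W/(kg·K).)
No

specific heat capacity has SI base units: m^2 / (s^2 * K)
W/(kg·K) does NOT reduce to m^2 / (s^2 * K); a valid unit for specific heat capacity would be e.g. J/(kg·K).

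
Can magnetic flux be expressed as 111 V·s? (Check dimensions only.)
Yes

magnetic flux has SI base units: kg * m^2 / (A * s^2)
V·s reduces to the same SI base units, so it is a valid unit for magnetic flux.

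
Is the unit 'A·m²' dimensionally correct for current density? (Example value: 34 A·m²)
No

current density has SI base units: A / m^2
A·m² does NOT reduce to A / m^2; a valid unit for current density would be e.g. A/m².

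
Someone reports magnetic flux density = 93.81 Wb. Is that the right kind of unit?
No

magnetic flux density has SI base units: kg / (A * s^2)
Wb does NOT reduce to kg / (A * s^2); a valid unit for magnetic flux density would be e.g. T.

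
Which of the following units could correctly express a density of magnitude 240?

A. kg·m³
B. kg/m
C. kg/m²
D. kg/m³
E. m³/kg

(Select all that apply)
D

density has SI base units: kg / m^3

Checking each option against kg / m^3:
  A. kg·m³: ✗ does not match
  B. kg/m: ✗ does not match
  C. kg/m²: ✗ does not match
  D. kg/m³: ✓ matches
  E. m³/kg: ✗ does not match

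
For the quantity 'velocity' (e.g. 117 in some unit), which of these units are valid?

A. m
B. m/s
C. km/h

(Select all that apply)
B, C

velocity has SI base units: m / s

Checking each option against m / s:
  A. m: ✗ does not match
  B. m/s: ✓ matches
  C. km/h: ✓ matches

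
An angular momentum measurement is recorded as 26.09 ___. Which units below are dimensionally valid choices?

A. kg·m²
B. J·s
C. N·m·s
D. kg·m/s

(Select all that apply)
B, C

angular momentum has SI base units: kg * m^2 / s

Checking each option against kg * m^2 / s:
  A. kg·m²: ✗ does not match
  B. J·s: ✓ matches
  C. N·m·s: ✓ matches
  D. kg·m/s: ✗ does not match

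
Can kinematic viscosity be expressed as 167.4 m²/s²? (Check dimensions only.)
No

kinematic viscosity has SI base units: m^2 / s
m²/s² does NOT reduce to m^2 / s; a valid unit for kinematic viscosity would be e.g. m²/s.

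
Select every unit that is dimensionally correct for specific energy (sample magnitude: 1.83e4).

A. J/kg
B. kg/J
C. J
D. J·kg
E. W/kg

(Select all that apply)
A

specific energy has SI base units: m^2 / s^2

Checking each option against m^2 / s^2:
  A. J/kg: ✓ matches
  B. kg/J: ✗ does not match
  C. J: ✗ does not match
  D. J·kg: ✗ does not match
  E. W/kg: ✗ does not match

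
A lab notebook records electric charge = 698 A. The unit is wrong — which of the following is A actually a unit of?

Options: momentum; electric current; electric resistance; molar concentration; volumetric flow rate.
electric current

electric charge should have units dimensionally equivalent to A * s (e.g. C).
The given unit 'A' reduces to A. Of the listed options, that is the dimensionality of electric current.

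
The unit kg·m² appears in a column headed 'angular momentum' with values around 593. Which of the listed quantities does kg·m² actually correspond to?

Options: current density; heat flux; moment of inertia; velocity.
moment of inertia

angular momentum should have units dimensionally equivalent to kg * m^2 / s (e.g. kg·m²/s).
The given unit 'kg·m²' reduces to kg * m^2. Of the listed options, that is the dimensionality of moment of inertia.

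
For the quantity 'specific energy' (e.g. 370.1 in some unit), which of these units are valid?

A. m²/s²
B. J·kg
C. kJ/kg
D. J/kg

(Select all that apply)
A, C, D

specific energy has SI base units: m^2 / s^2

Checking each option against m^2 / s^2:
  A. m²/s²: ✓ matches
  B. J·kg: ✗ does not match
  C. kJ/kg: ✓ matches
  D. J/kg: ✓ matches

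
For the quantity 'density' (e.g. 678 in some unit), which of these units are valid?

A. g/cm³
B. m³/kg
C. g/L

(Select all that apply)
A, C

density has SI base units: kg / m^3

Checking each option against kg / m^3:
  A. g/cm³: ✓ matches
  B. m³/kg: ✗ does not match
  C. g/L: ✓ matches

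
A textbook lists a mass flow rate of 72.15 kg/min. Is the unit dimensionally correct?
Yes

mass flow rate has SI base units: kg / s
kg/min reduces to the same SI base units, so it is a valid unit for mass flow rate.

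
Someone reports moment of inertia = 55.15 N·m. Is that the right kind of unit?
No

moment of inertia has SI base units: kg * m^2
N·m does NOT reduce to kg * m^2; a valid unit for moment of inertia would be e.g. kg·m².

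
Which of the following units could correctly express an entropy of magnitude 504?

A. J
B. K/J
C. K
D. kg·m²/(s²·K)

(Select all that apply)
D

entropy has SI base units: kg * m^2 / (s^2 * K)

Checking each option against kg * m^2 / (s^2 * K):
  A. J: ✗ does not match
  B. K/J: ✗ does not match
  C. K: ✗ does not match
  D. kg·m²/(s²·K): ✓ matches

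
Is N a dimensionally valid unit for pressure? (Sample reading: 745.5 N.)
No

pressure has SI base units: kg / (m * s^2)
N does NOT reduce to kg / (m * s^2); a valid unit for pressure would be e.g. Pa.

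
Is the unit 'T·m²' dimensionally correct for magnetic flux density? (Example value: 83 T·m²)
No

magnetic flux density has SI base units: kg / (A * s^2)
T·m² does NOT reduce to kg / (A * s^2); a valid unit for magnetic flux density would be e.g. T.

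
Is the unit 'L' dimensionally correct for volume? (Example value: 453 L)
Yes

volume has SI base units: m^3
L reduces to the same SI base units, so it is a valid unit for volume.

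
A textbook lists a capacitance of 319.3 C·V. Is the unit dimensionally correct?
No

capacitance has SI base units: A^2 * s^4 / (kg * m^2)
C·V does NOT reduce to A^2 * s^4 / (kg * m^2); a valid unit for capacitance would be e.g. F.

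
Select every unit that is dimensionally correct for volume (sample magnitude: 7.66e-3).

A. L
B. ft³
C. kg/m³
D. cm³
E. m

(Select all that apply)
A, B, D

volume has SI base units: m^3

Checking each option against m^3:
  A. L: ✓ matches
  B. ft³: ✓ matches
  C. kg/m³: ✗ does not match
  D. cm³: ✓ matches
  E. m: ✗ does not match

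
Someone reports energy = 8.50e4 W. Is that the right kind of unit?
No

energy has SI base units: kg * m^2 / s^2
W does NOT reduce to kg * m^2 / s^2; a valid unit for energy would be e.g. J.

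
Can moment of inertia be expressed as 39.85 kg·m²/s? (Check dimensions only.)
No

moment of inertia has SI base units: kg * m^2
kg·m²/s does NOT reduce to kg * m^2; a valid unit for moment of inertia would be e.g. kg·m².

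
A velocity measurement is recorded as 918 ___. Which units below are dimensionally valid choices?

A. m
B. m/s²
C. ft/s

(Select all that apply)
C

velocity has SI base units: m / s

Checking each option against m / s:
  A. m: ✗ does not match
  B. m/s²: ✗ does not match
  C. ft/s: ✓ matches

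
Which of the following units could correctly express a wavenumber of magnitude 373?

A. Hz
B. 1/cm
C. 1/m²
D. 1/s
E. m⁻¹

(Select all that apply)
B, E

wavenumber has SI base units: 1 / m

Checking each option against 1 / m:
  A. Hz: ✗ does not match
  B. 1/cm: ✓ matches
  C. 1/m²: ✗ does not match
  D. 1/s: ✗ does not match
  E. m⁻¹: ✓ matches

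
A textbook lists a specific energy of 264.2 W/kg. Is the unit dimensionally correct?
No

specific energy has SI base units: m^2 / s^2
W/kg does NOT reduce to m^2 / s^2; a valid unit for specific energy would be e.g. J/kg.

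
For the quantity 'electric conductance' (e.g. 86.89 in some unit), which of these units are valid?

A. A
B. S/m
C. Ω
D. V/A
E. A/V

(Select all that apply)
E

electric conductance has SI base units: A^2 * s^3 / (kg * m^2)

Checking each option against A^2 * s^3 / (kg * m^2):
  A. A: ✗ does not match
  B. S/m: ✗ does not match
  C. Ω: ✗ does not match
  D. V/A: ✗ does not match
  E. A/V: ✓ matches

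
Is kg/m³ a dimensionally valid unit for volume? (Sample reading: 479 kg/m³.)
No

volume has SI base units: m^3
kg/m³ does NOT reduce to m^3; a valid unit for volume would be e.g. m³.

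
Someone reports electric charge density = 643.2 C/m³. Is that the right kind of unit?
Yes

electric charge density has SI base units: A * s / m^3
C/m³ reduces to the same SI base units, so it is a valid unit for electric charge density.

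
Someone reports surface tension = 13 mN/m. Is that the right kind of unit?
Yes

surface tension has SI base units: kg / s^2
mN/m reduces to the same SI base units, so it is a valid unit for surface tension.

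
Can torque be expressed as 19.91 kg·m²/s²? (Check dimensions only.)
Yes

torque has SI base units: kg * m^2 / s^2
kg·m²/s² reduces to the same SI base units, so it is a valid unit for torque.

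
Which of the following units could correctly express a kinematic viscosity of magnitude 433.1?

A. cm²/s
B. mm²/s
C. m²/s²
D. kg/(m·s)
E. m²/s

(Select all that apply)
A, B, E

kinematic viscosity has SI base units: m^2 / s

Checking each option against m^2 / s:
  A. cm²/s: ✓ matches
  B. mm²/s: ✓ matches
  C. m²/s²: ✗ does not match
  D. kg/(m·s): ✗ does not match
  E. m²/s: ✓ matches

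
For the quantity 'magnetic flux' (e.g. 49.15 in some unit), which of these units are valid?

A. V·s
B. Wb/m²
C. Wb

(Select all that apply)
A, C

magnetic flux has SI base units: kg * m^2 / (A * s^2)

Checking each option against kg * m^2 / (A * s^2):
  A. V·s: ✓ matches
  B. Wb/m²: ✗ does not match
  C. Wb: ✓ matches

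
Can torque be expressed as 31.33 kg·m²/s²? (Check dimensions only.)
Yes

torque has SI base units: kg * m^2 / s^2
kg·m²/s² reduces to the same SI base units, so it is a valid unit for torque.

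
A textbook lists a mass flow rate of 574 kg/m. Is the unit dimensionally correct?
No

mass flow rate has SI base units: kg / s
kg/m does NOT reduce to kg / s; a valid unit for mass flow rate would be e.g. kg/s.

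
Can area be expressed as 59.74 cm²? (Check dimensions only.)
Yes

area has SI base units: m^2
cm² reduces to the same SI base units, so it is a valid unit for area.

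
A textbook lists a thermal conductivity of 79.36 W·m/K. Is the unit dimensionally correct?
No

thermal conductivity has SI base units: kg * m / (s^3 * K)
W·m/K does NOT reduce to kg * m / (s^3 * K); a valid unit for thermal conductivity would be e.g. W/(m·K).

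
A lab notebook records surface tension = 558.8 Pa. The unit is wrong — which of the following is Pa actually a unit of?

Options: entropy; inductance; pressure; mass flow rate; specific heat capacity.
pressure

surface tension should have units dimensionally equivalent to kg / s^2 (e.g. N/m).
The given unit 'Pa' reduces to kg / (m * s^2). Of the listed options, that is the dimensionality of pressure.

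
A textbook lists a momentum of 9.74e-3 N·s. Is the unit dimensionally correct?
Yes

momentum has SI base units: kg * m / s
N·s reduces to the same SI base units, so it is a valid unit for momentum.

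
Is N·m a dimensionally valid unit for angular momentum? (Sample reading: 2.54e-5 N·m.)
No

angular momentum has SI base units: kg * m^2 / s
N·m does NOT reduce to kg * m^2 / s; a valid unit for angular momentum would be e.g. kg·m²/s.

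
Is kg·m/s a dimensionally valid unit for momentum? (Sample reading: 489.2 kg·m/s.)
Yes

momentum has SI base units: kg * m / s
kg·m/s reduces to the same SI base units, so it is a valid unit for momentum.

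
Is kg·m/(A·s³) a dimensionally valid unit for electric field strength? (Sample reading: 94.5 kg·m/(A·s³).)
Yes

electric field strength has SI base units: kg * m / (A * s^3)
kg·m/(A·s³) reduces to the same SI base units, so it is a valid unit for electric field strength.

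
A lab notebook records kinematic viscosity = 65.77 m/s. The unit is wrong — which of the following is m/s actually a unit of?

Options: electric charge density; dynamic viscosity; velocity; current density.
velocity

kinematic viscosity should have units dimensionally equivalent to m^2 / s (e.g. m²/s).
The given unit 'm/s' reduces to m / s. Of the listed options, that is the dimensionality of velocity.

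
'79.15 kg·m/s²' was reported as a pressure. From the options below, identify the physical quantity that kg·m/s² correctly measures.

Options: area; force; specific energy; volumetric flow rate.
force

pressure should have units dimensionally equivalent to kg / (m * s^2) (e.g. Pa).
The given unit 'kg·m/s²' reduces to kg * m / s^2. Of the listed options, that is the dimensionality of force.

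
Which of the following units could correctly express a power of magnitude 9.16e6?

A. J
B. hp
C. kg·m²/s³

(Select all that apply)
B, C

power has SI base units: kg * m^2 / s^3

Checking each option against kg * m^2 / s^3:
  A. J: ✗ does not match
  B. hp: ✓ matches
  C. kg·m²/s³: ✓ matches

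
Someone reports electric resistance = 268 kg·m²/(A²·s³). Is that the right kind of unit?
Yes

electric resistance has SI base units: kg * m^2 / (A^2 * s^3)
kg·m²/(A²·s³) reduces to the same SI base units, so it is a valid unit for electric resistance.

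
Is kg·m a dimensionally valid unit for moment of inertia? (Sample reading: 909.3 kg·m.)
No

moment of inertia has SI base units: kg * m^2
kg·m does NOT reduce to kg * m^2; a valid unit for moment of inertia would be e.g. kg·m².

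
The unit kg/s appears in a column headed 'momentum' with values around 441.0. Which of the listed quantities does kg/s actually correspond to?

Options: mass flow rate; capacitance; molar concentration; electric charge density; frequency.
mass flow rate

momentum should have units dimensionally equivalent to kg * m / s (e.g. kg·m/s).
The given unit 'kg/s' reduces to kg / s. Of the listed options, that is the dimensionality of mass flow rate.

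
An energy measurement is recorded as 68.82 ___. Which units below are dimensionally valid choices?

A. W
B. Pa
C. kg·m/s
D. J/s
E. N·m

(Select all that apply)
E

energy has SI base units: kg * m^2 / s^2

Checking each option against kg * m^2 / s^2:
  A. W: ✗ does not match
  B. Pa: ✗ does not match
  C. kg·m/s: ✗ does not match
  D. J/s: ✗ does not match
  E. N·m: ✓ matches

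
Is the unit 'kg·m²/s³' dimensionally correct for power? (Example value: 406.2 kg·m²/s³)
Yes

power has SI base units: kg * m^2 / s^3
kg·m²/s³ reduces to the same SI base units, so it is a valid unit for power.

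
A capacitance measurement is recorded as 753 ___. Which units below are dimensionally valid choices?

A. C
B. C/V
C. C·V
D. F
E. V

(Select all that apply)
B, D

capacitance has SI base units: A^2 * s^4 / (kg * m^2)

Checking each option against A^2 * s^4 / (kg * m^2):
  A. C: ✗ does not match
  B. C/V: ✓ matches
  C. C·V: ✗ does not match
  D. F: ✓ matches
  E. V: ✗ does not match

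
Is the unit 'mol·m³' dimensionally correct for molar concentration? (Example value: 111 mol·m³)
No

molar concentration has SI base units: mol / m^3
mol·m³ does NOT reduce to mol / m^3; a valid unit for molar concentration would be e.g. mol/m³.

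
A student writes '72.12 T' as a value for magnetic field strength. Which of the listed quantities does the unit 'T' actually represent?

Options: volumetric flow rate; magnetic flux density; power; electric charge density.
magnetic flux density

magnetic field strength should have units dimensionally equivalent to A / m (e.g. A/m).
The given unit 'T' reduces to kg / (A * s^2). Of the listed options, that is the dimensionality of magnetic flux density.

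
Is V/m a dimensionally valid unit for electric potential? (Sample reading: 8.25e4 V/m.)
No

electric potential has SI base units: kg * m^2 / (A * s^3)
V/m does NOT reduce to kg * m^2 / (A * s^3); a valid unit for electric potential would be e.g. V.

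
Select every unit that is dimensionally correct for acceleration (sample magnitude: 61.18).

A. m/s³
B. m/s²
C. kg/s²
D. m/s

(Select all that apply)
B

acceleration has SI base units: m / s^2

Checking each option against m / s^2:
  A. m/s³: ✗ does not match
  B. m/s²: ✓ matches
  C. kg/s²: ✗ does not match
  D. m/s: ✗ does not match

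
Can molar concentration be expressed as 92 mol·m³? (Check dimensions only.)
No

molar concentration has SI base units: mol / m^3
mol·m³ does NOT reduce to mol / m^3; a valid unit for molar concentration would be e.g. mol/m³.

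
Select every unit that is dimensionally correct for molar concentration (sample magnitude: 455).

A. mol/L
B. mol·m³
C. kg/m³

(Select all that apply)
A

molar concentration has SI base units: mol / m^3

Checking each option against mol / m^3:
  A. mol/L: ✓ matches
  B. mol·m³: ✗ does not match
  C. kg/m³: ✗ does not match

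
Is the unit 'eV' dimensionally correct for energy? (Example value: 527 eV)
Yes

energy has SI base units: kg * m^2 / s^2
eV reduces to the same SI base units, so it is a valid unit for energy.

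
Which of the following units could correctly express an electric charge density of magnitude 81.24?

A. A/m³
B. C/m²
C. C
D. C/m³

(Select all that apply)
D

electric charge density has SI base units: A * s / m^3

Checking each option against A * s / m^3:
  A. A/m³: ✗ does not match
  B. C/m²: ✗ does not match
  C. C: ✗ does not match
  D. C/m³: ✓ matches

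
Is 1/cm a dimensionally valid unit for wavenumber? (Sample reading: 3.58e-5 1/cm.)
Yes

wavenumber has SI base units: 1 / m
1/cm reduces to the same SI base units, so it is a valid unit for wavenumber.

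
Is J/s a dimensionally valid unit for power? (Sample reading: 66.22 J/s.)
Yes

power has SI base units: kg * m^2 / s^3
J/s reduces to the same SI base units, so it is a valid unit for power.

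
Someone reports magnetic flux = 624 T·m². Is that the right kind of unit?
Yes

magnetic flux has SI base units: kg * m^2 / (A * s^2)
T·m² reduces to the same SI base units, so it is a valid unit for magnetic flux.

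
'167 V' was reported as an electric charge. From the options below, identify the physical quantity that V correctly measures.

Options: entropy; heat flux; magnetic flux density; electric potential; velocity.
electric potential

electric charge should have units dimensionally equivalent to A * s (e.g. C).
The given unit 'V' reduces to kg * m^2 / (A * s^3). Of the listed options, that is the dimensionality of electric potential.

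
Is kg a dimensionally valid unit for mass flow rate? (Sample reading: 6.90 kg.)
No

mass flow rate has SI base units: kg / s
kg does NOT reduce to kg / s; a valid unit for mass flow rate would be e.g. kg/s.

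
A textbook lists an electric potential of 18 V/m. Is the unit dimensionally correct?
No

electric potential has SI base units: kg * m^2 / (A * s^3)
V/m does NOT reduce to kg * m^2 / (A * s^3); a valid unit for electric potential would be e.g. V.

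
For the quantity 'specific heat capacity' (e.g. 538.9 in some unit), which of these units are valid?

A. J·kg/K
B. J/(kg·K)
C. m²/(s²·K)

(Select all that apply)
B, C

specific heat capacity has SI base units: m^2 / (s^2 * K)

Checking each option against m^2 / (s^2 * K):
  A. J·kg/K: ✗ does not match
  B. J/(kg·K): ✓ matches
  C. m²/(s²·K): ✓ matches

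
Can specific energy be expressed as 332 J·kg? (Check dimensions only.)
No

specific energy has SI base units: m^2 / s^2
J·kg does NOT reduce to m^2 / s^2; a valid unit for specific energy would be e.g. J/kg.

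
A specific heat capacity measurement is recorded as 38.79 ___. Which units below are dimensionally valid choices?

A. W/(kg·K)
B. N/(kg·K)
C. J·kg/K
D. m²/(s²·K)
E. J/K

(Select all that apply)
D

specific heat capacity has SI base units: m^2 / (s^2 * K)

Checking each option against m^2 / (s^2 * K):
  A. W/(kg·K): ✗ does not match
  B. N/(kg·K): ✗ does not match
  C. J·kg/K: ✗ does not match
  D. m²/(s²·K): ✓ matches
  E. J/K: ✗ does not match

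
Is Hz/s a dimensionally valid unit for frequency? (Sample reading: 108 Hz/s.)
No

frequency has SI base units: 1 / s
Hz/s does NOT reduce to 1 / s; a valid unit for frequency would be e.g. Hz.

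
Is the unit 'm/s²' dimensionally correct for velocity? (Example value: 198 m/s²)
No

velocity has SI base units: m / s
m/s² does NOT reduce to m / s; a valid unit for velocity would be e.g. m/s.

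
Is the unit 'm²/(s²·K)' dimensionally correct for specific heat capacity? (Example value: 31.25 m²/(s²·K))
Yes

specific heat capacity has SI base units: m^2 / (s^2 * K)
m²/(s²·K) reduces to the same SI base units, so it is a valid unit for specific heat capacity.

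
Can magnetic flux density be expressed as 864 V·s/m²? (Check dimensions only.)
Yes

magnetic flux density has SI base units: kg / (A * s^2)
V·s/m² reduces to the same SI base units, so it is a valid unit for magnetic flux density.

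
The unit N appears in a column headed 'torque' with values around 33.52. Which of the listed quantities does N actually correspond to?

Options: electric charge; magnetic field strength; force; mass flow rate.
force

torque should have units dimensionally equivalent to kg * m^2 / s^2 (e.g. N·m).
The given unit 'N' reduces to kg * m / s^2. Of the listed options, that is the dimensionality of force.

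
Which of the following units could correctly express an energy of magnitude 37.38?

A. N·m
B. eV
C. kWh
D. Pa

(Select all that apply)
A, B, C

energy has SI base units: kg * m^2 / s^2

Checking each option against kg * m^2 / s^2:
  A. N·m: ✓ matches
  B. eV: ✓ matches
  C. kWh: ✓ matches
  D. Pa: ✗ does not match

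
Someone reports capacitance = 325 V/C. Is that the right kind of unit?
No

capacitance has SI base units: A^2 * s^4 / (kg * m^2)
V/C does NOT reduce to A^2 * s^4 / (kg * m^2); a valid unit for capacitance would be e.g. F.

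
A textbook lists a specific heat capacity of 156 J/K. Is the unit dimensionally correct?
No

specific heat capacity has SI base units: m^2 / (s^2 * K)
J/K does NOT reduce to m^2 / (s^2 * K); a valid unit for specific heat capacity would be e.g. J/(kg·K).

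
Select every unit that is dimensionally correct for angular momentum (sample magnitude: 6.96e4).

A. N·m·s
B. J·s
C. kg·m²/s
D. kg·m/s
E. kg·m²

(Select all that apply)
A, B, C

angular momentum has SI base units: kg * m^2 / s

Checking each option against kg * m^2 / s:
  A. N·m·s: ✓ matches
  B. J·s: ✓ matches
  C. kg·m²/s: ✓ matches
  D. kg·m/s: ✗ does not match
  E. kg·m²: ✗ does not match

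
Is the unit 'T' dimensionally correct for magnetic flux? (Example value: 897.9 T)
No

magnetic flux has SI base units: kg * m^2 / (A * s^2)
T does NOT reduce to kg * m^2 / (A * s^2); a valid unit for magnetic flux would be e.g. Wb.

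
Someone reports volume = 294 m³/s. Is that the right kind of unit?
No

volume has SI base units: m^3
m³/s does NOT reduce to m^3; a valid unit for volume would be e.g. m³.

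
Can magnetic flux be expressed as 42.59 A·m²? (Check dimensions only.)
No

magnetic flux has SI base units: kg * m^2 / (A * s^2)
A·m² does NOT reduce to kg * m^2 / (A * s^2); a valid unit for magnetic flux would be e.g. Wb.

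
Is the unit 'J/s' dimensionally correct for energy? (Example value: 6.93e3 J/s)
No

energy has SI base units: kg * m^2 / s^2
J/s does NOT reduce to kg * m^2 / s^2; a valid unit for energy would be e.g. J.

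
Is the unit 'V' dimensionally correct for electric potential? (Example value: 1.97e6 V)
Yes

electric potential has SI base units: kg * m^2 / (A * s^3)
V reduces to the same SI base units, so it is a valid unit for electric potential.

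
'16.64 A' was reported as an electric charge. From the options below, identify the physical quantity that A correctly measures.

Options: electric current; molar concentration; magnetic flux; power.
electric current

electric charge should have units dimensionally equivalent to A * s (e.g. C).
The given unit 'A' reduces to A. Of the listed options, that is the dimensionality of electric current.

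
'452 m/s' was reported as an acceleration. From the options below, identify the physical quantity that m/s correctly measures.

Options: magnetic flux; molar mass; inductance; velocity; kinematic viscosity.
velocity

acceleration should have units dimensionally equivalent to m / s^2 (e.g. m/s²).
The given unit 'm/s' reduces to m / s. Of the listed options, that is the dimensionality of velocity.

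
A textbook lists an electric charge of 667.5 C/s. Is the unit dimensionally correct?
No

electric charge has SI base units: A * s
C/s does NOT reduce to A * s; a valid unit for electric charge would be e.g. C.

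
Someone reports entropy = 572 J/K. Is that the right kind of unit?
Yes

entropy has SI base units: kg * m^2 / (s^2 * K)
J/K reduces to the same SI base units, so it is a valid unit for entropy.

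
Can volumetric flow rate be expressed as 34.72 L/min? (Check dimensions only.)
Yes

volumetric flow rate has SI base units: m^3 / s
L/min reduces to the same SI base units, so it is a valid unit for volumetric flow rate.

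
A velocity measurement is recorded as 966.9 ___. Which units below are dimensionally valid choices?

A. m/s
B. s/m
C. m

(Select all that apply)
A

velocity has SI base units: m / s

Checking each option against m / s:
  A. m/s: ✓ matches
  B. s/m: ✗ does not match
  C. m: ✗ does not match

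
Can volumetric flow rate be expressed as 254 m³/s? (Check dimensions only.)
Yes

volumetric flow rate has SI base units: m^3 / s
m³/s reduces to the same SI base units, so it is a valid unit for volumetric flow rate.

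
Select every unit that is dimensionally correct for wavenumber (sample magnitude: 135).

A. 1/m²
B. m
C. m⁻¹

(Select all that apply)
C

wavenumber has SI base units: 1 / m

Checking each option against 1 / m:
  A. 1/m²: ✗ does not match
  B. m: ✗ does not match
  C. m⁻¹: ✓ matches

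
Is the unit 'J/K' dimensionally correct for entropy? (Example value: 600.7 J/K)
Yes

entropy has SI base units: kg * m^2 / (s^2 * K)
J/K reduces to the same SI base units, so it is a valid unit for entropy.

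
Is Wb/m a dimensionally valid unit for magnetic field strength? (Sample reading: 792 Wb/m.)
No

magnetic field strength has SI base units: A / m
Wb/m does NOT reduce to A / m; a valid unit for magnetic field strength would be e.g. A/m.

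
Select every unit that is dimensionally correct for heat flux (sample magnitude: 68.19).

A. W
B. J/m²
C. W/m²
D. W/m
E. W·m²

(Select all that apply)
C

heat flux has SI base units: kg / s^3

Checking each option against kg / s^3:
  A. W: ✗ does not match
  B. J/m²: ✗ does not match
  C. W/m²: ✓ matches
  D. W/m: ✗ does not match
  E. W·m²: ✗ does not match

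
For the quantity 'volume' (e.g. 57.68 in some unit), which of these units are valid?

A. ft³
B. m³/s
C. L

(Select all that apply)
A, C

volume has SI base units: m^3

Checking each option against m^3:
  A. ft³: ✓ matches
  B. m³/s: ✗ does not match
  C. L: ✓ matches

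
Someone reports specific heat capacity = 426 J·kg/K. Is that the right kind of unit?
No

specific heat capacity has SI base units: m^2 / (s^2 * K)
J·kg/K does NOT reduce to m^2 / (s^2 * K); a valid unit for specific heat capacity would be e.g. J/(kg·K).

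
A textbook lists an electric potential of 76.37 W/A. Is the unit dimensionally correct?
Yes

electric potential has SI base units: kg * m^2 / (A * s^3)
W/A reduces to the same SI base units, so it is a valid unit for electric potential.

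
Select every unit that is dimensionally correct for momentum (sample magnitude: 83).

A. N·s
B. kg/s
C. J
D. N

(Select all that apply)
A

momentum has SI base units: kg * m / s

Checking each option against kg * m / s:
  A. N·s: ✓ matches
  B. kg/s: ✗ does not match
  C. J: ✗ does not match
  D. N: ✗ does not match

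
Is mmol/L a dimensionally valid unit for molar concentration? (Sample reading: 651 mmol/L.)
Yes

molar concentration has SI base units: mol / m^3
mmol/L reduces to the same SI base units, so it is a valid unit for molar concentration.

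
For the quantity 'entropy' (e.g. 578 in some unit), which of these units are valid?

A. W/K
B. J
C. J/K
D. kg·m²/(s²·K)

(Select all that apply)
C, D

entropy has SI base units: kg * m^2 / (s^2 * K)

Checking each option against kg * m^2 / (s^2 * K):
  A. W/K: ✗ does not match
  B. J: ✗ does not match
  C. J/K: ✓ matches
  D. kg·m²/(s²·K): ✓ matches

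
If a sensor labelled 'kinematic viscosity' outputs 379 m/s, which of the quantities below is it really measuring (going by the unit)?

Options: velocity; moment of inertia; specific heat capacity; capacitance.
velocity

kinematic viscosity should have units dimensionally equivalent to m^2 / s (e.g. m²/s).
The given unit 'm/s' reduces to m / s. Of the listed options, that is the dimensionality of velocity.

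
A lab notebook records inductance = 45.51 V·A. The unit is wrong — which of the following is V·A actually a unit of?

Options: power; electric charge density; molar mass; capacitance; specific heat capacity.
power

inductance should have units dimensionally equivalent to kg * m^2 / (A^2 * s^2) (e.g. H).
The given unit 'V·A' reduces to kg * m^2 / s^3. Of the listed options, that is the dimensionality of power.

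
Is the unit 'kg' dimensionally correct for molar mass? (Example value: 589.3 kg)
No

molar mass has SI base units: kg / mol
kg does NOT reduce to kg / mol; a valid unit for molar mass would be e.g. kg/mol.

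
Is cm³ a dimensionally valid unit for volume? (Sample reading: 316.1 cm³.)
Yes

volume has SI base units: m^3
cm³ reduces to the same SI base units, so it is a valid unit for volume.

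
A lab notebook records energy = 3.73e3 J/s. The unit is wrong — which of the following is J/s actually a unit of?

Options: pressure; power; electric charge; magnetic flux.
power

energy should have units dimensionally equivalent to kg * m^2 / s^2 (e.g. J).
The given unit 'J/s' reduces to kg * m^2 / s^3. Of the listed options, that is the dimensionality of power.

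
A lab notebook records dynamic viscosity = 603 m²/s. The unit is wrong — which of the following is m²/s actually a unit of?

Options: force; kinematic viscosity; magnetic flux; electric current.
kinematic viscosity

dynamic viscosity should have units dimensionally equivalent to kg / (m * s) (e.g. Pa·s).
The given unit 'm²/s' reduces to m^2 / s. Of the listed options, that is the dimensionality of kinematic viscosity.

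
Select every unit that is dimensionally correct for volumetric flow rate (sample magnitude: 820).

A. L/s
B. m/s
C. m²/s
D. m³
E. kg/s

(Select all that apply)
A

volumetric flow rate has SI base units: m^3 / s

Checking each option against m^3 / s:
  A. L/s: ✓ matches
  B. m/s: ✗ does not match
  C. m²/s: ✗ does not match
  D. m³: ✗ does not match
  E. kg/s: ✗ does not match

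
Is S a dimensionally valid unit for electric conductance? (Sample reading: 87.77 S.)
Yes

electric conductance has SI base units: A^2 * s^3 / (kg * m^2)
S reduces to the same SI base units, so it is a valid unit for electric conductance.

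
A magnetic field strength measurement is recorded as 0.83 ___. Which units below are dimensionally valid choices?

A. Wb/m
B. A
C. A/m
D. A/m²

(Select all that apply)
C

magnetic field strength has SI base units: A / m

Checking each option against A / m:
  A. Wb/m: ✗ does not match
  B. A: ✗ does not match
  C. A/m: ✓ matches
  D. A/m²: ✗ does not match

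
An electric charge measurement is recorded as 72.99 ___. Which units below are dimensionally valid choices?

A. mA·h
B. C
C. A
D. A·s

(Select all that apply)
A, B, D

electric charge has SI base units: A * s

Checking each option against A * s:
  A. mA·h: ✓ matches
  B. C: ✓ matches
  C. A: ✗ does not match
  D. A·s: ✓ matches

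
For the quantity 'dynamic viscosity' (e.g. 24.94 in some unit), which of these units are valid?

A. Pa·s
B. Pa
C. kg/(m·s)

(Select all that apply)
A, C

dynamic viscosity has SI base units: kg / (m * s)

Checking each option against kg / (m * s):
  A. Pa·s: ✓ matches
  B. Pa: ✗ does not match
  C. kg/(m·s): ✓ matches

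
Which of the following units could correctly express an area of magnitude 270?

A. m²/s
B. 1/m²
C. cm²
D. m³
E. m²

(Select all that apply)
C, E

area has SI base units: m^2

Checking each option against m^2:
  A. m²/s: ✗ does not match
  B. 1/m²: ✗ does not match
  C. cm²: ✓ matches
  D. m³: ✗ does not match
  E. m²: ✓ matches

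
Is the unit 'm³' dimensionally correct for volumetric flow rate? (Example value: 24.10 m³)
No

volumetric flow rate has SI base units: m^3 / s
m³ does NOT reduce to m^3 / s; a valid unit for volumetric flow rate would be e.g. m³/s.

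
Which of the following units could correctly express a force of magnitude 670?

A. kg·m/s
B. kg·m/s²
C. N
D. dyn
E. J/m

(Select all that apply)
B, C, D, E

force has SI base units: kg * m / s^2

Checking each option against kg * m / s^2:
  A. kg·m/s: ✗ does not match
  B. kg·m/s²: ✓ matches
  C. N: ✓ matches
  D. dyn: ✓ matches
  E. J/m: ✓ matches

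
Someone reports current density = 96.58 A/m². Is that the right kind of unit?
Yes

current density has SI base units: A / m^2
A/m² reduces to the same SI base units, so it is a valid unit for current density.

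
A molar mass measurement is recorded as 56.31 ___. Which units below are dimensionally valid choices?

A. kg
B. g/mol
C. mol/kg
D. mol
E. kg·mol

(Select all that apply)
B

molar mass has SI base units: kg / mol

Checking each option against kg / mol:
  A. kg: ✗ does not match
  B. g/mol: ✓ matches
  C. mol/kg: ✗ does not match
  D. mol: ✗ does not match
  E. kg·mol: ✗ does not match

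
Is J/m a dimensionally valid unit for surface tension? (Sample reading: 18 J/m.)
No

surface tension has SI base units: kg / s^2
J/m does NOT reduce to kg / s^2; a valid unit for surface tension would be e.g. N/m.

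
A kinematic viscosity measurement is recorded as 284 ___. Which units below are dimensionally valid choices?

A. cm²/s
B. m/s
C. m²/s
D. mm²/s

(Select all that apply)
A, C, D

kinematic viscosity has SI base units: m^2 / s

Checking each option against m^2 / s:
  A. cm²/s: ✓ matches
  B. m/s: ✗ does not match
  C. m²/s: ✓ matches
  D. mm²/s: ✓ matches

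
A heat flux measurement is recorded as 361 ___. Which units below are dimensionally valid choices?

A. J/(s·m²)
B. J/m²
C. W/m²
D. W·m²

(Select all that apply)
A, C

heat flux has SI base units: kg / s^3

Checking each option against kg / s^3:
  A. J/(s·m²): ✓ matches
  B. J/m²: ✗ does not match
  C. W/m²: ✓ matches
  D. W·m²: ✗ does not match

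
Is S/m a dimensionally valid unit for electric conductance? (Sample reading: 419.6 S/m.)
No

electric conductance has SI base units: A^2 * s^3 / (kg * m^2)
S/m does NOT reduce to A^2 * s^3 / (kg * m^2); a valid unit for electric conductance would be e.g. S.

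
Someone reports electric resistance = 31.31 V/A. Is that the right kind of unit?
Yes

electric resistance has SI base units: kg * m^2 / (A^2 * s^3)
V/A reduces to the same SI base units, so it is a valid unit for electric resistance.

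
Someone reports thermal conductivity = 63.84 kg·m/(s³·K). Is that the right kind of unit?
Yes

thermal conductivity has SI base units: kg * m / (s^3 * K)
kg·m/(s³·K) reduces to the same SI base units, so it is a valid unit for thermal conductivity.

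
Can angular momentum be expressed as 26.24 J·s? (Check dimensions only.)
Yes

angular momentum has SI base units: kg * m^2 / s
J·s reduces to the same SI base units, so it is a valid unit for angular momentum.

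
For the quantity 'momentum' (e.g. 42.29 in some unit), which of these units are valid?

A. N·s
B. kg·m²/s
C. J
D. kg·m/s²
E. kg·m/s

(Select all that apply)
A, E

momentum has SI base units: kg * m / s

Checking each option against kg * m / s:
  A. N·s: ✓ matches
  B. kg·m²/s: ✗ does not match
  C. J: ✗ does not match
  D. kg·m/s²: ✗ does not match
  E. kg·m/s: ✓ matches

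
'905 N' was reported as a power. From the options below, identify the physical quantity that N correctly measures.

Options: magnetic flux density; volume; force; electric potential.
force

power should have units dimensionally equivalent to kg * m^2 / s^3 (e.g. W).
The given unit 'N' reduces to kg * m / s^2. Of the listed options, that is the dimensionality of force.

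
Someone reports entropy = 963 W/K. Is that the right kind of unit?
No

entropy has SI base units: kg * m^2 / (s^2 * K)
W/K does NOT reduce to kg * m^2 / (s^2 * K); a valid unit for entropy would be e.g. J/K.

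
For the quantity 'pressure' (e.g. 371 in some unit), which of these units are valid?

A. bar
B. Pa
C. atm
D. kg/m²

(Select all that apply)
A, B, C

pressure has SI base units: kg / (m * s^2)

Checking each option against kg / (m * s^2):
  A. bar: ✓ matches
  B. Pa: ✓ matches
  C. atm: ✓ matches
  D. kg/m²: ✗ does not match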